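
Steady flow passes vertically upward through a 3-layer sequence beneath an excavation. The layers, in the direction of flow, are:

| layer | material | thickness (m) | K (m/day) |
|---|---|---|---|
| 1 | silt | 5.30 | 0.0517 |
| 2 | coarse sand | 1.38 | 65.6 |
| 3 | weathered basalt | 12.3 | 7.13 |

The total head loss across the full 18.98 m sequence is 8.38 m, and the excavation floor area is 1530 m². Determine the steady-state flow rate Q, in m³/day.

Flow is perpendicular to layering, so the layers act in series and the equivalent K is the thickness-weighted harmonic mean.
Total thickness L = 5.30 + 1.38 + 12.3 = 18.98 m.
Σ(b_i/K_i) = 5.30/0.0517 + 1.38/65.6 + 12.3/7.13 = 104.3 d.
K_eq = L / Σ(b_i/K_i) = 18.98 / 104.3 = 0.1820 m/day.
Q = K_eq · A · (Δh/L) = 0.1820 × 1530 × (8.38/18.98) = 123.0 m³/day.

123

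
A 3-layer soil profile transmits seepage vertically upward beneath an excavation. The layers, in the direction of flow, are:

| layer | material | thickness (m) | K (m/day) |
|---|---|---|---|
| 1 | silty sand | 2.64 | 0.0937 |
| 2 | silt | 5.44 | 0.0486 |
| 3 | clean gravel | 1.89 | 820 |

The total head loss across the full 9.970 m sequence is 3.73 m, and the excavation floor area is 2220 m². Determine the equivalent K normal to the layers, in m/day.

Flow is perpendicular to layering, so the layers act in series and the equivalent K is the thickness-weighted harmonic mean.
Total thickness L = 2.64 + 5.44 + 1.89 = 9.970 m.
Σ(b_i/K_i) = 2.64/0.0937 + 5.44/0.0486 + 1.89/820 = 140.1 d.
K_eq = L / Σ(b_i/K_i) = 9.970 / 140.1 = 0.07116 m/day.

0.0712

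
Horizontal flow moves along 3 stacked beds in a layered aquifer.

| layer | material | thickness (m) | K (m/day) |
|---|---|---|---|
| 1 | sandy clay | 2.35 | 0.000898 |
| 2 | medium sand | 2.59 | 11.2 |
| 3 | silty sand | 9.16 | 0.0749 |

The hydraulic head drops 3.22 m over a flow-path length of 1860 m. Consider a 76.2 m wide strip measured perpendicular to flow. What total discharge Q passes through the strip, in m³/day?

Flow is parallel to layering, so each bed carries its own Darcy discharge and the transmissivities add.
Σ(K_i·b_i) = 0.000898×2.35 + 11.2×2.59 + 0.0749×9.16 = 29.70 m²/day.
Hydraulic gradient i = Δh / L = 3.22 / 1860 = 0.001731.
Q = Σ(K_i·b_i) · W · i = 29.70 × 76.2 × 0.001731 = 3.917 m³/day.

3.92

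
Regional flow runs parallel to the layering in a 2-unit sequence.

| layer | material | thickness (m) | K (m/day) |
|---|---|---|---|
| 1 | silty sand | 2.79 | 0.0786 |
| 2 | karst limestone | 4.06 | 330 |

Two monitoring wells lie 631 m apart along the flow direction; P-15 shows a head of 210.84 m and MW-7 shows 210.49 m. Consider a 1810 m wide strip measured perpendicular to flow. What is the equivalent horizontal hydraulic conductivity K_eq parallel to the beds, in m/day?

Flow is parallel to layering, so each bed carries its own Darcy discharge and the transmissivities add.
Σ(K_i·b_i) = 0.0786×2.79 + 330×4.06 = 1340 m²/day.
Total thickness b = 6.850 m, so K_eq = Σ(K_i·b_i)/b = 195.6 m/day.

196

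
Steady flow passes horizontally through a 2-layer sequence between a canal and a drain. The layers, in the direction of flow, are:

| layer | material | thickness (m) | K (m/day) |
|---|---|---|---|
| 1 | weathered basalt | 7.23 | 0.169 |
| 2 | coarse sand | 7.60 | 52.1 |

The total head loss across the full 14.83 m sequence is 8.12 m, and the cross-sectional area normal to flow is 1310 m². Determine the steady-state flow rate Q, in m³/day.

Flow is perpendicular to layering, so the layers act in series and the equivalent K is the thickness-weighted harmonic mean.
Total thickness L = 7.23 + 7.60 = 14.83 m.
Σ(b_i/K_i) = 7.23/0.169 + 7.60/52.1 = 42.93 d.
K_eq = L / Σ(b_i/K_i) = 14.83 / 42.93 = 0.3455 m/day.
Q = K_eq · A · (Δh/L) = 0.3455 × 1310 × (8.12/14.83) = 247.8 m³/day.

248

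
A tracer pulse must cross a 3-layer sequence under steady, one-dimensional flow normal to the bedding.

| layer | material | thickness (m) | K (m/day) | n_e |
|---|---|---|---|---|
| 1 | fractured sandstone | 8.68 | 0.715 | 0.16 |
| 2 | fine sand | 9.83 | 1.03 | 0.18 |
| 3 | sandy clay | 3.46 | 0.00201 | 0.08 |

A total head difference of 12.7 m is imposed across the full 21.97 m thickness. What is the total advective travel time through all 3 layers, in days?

With flow normal to the layers, continuity requires the same specific discharge q through every layer.
Σ(b_i/K_i) = 8.68/0.715 + 9.83/1.03 + 3.46/0.00201 = 1743 d.
q = Δh / Σ(b_i/K_i) = 12.7 / 1743 = 0.007286 m/day.
In each layer the seepage velocity is v_i = q/n_i, so the layer transit time is t_i = b_i·n_i / q:
  layer 1 (fractured sandstone): t_1 = 8.68 × 0.16 / 0.007286 = 190.6 d
  layer 2 (fine sand): t_2 = 9.83 × 0.18 / 0.007286 = 242.9 d
  layer 3 (sandy clay): t_3 = 3.46 × 0.08 / 0.007286 = 37.99 d
Total t = Σ t_i = 471.5 days.

471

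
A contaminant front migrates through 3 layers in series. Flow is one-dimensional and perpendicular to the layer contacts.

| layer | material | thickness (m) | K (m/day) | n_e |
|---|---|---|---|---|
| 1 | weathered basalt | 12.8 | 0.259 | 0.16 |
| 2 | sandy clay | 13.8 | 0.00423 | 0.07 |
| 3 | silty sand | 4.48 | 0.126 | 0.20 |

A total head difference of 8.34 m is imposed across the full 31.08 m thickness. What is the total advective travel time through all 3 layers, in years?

4.30

With flow normal to the layers, continuity requires the same specific discharge q through every layer.
Σ(b_i/K_i) = 12.8/0.259 + 13.8/0.00423 + 4.48/0.126 = 3347 d.
q = Δh / Σ(b_i/K_i) = 8.34 / 3347 = 0.002491 m/day.
In each layer the seepage velocity is v_i = q/n_i, so the layer transit time is t_i = b_i·n_i / q:
  layer 1 (weathered basalt): t_1 = 12.8 × 0.16 / 0.002491 = 822.0 d
  layer 2 (sandy clay): t_2 = 13.8 × 0.07 / 0.002491 = 387.7 d
  layer 3 (silty sand): t_3 = 4.48 × 0.20 / 0.002491 = 359.6 d
Total t = Σ t_i = 1569 days = 4.297 years.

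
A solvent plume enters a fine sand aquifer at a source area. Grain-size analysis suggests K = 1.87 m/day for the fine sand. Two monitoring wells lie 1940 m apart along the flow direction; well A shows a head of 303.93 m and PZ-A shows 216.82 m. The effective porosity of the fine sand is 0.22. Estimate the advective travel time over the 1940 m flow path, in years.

Hydraulic gradient i = (303.93 − 216.82) / 1940 = 87.11 / 1940 = 0.04490.
Darcy flux q = K · i = 1.870 × 0.04490 = 0.08397 m/day.
Seepage velocity v = q / n_e = 0.08397 / 0.22 = 0.3817 m/day.
Travel time t = L / v = 1940 / 0.3817 = 5083 days = 13.92 years.

13.9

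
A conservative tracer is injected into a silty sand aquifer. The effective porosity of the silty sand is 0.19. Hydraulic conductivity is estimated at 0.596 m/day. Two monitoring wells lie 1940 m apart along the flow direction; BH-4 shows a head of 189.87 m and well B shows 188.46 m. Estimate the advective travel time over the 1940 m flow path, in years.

2330

Hydraulic gradient i = (189.87 − 188.46) / 1940 = 1.41 / 1940 = 0.0007268.
Darcy flux q = K · i = 0.5960 × 0.0007268 = 0.0004332 m/day.
Seepage velocity v = q / n_e = 0.0004332 / 0.19 = 0.002280 m/day.
Travel time t = L / v = 1940 / 0.002280 = 8.509e+05 days = 2330 years.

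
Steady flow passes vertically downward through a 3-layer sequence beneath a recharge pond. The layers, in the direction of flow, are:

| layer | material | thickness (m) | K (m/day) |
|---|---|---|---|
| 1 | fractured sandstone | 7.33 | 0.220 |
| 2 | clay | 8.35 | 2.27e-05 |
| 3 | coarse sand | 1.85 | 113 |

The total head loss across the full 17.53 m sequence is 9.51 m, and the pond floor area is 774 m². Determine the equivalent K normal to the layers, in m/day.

4.77e-05

Flow is perpendicular to layering, so the layers act in series and the equivalent K is the thickness-weighted harmonic mean.
Total thickness L = 7.33 + 8.35 + 1.85 = 17.53 m.
Σ(b_i/K_i) = 7.33/0.220 + 8.35/2.27e-05 + 1.85/113 = 3.679e+05 d.
K_eq = L / Σ(b_i/K_i) = 17.53 / 3.679e+05 = 4.765e-05 m/day.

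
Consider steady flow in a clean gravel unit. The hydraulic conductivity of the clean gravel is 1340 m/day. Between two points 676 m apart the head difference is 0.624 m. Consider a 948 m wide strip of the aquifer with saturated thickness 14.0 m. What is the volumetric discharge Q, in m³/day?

Cross-sectional area A = 948 × 14.0 = 13272 m².
Hydraulic gradient i = Δh / L = 0.624 / 676 = 0.0009231.
Darcy's law: Q = K · A · i = 1340 × 13272 × 0.0009231 = 16416 m³/day.

16400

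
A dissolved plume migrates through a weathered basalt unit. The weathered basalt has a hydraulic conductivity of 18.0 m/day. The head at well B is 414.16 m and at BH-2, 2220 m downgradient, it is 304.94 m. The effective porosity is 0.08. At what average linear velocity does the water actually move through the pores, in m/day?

11.1

Hydraulic gradient i = (414.16 − 304.94) / 2220 = 109.22 / 2220 = 0.04920.
Darcy flux q = K · i = 18.00 × 0.04920 = 0.8856 m/day.
Seepage velocity v = q / n_e = 0.8856 / 0.08 = 11.07 m/day.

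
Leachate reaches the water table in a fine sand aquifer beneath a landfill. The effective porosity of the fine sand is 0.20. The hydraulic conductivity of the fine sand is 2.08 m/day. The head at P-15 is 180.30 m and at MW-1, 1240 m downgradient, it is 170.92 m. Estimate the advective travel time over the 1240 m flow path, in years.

43.2

Hydraulic gradient i = (180.30 − 170.92) / 1240 = 9.38 / 1240 = 0.007565.
Darcy flux q = K · i = 2.080 × 0.007565 = 0.01573 m/day.
Seepage velocity v = q / n_e = 0.01573 / 0.20 = 0.07867 m/day.
Travel time t = L / v = 1240 / 0.07867 = 15762 days = 43.15 years.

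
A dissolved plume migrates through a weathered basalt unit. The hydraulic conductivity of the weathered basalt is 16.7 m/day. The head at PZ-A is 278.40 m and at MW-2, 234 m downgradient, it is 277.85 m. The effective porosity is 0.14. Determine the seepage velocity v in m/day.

0.280

Hydraulic gradient i = (278.40 − 277.85) / 234 = 0.55 / 234 = 0.002350.
Darcy flux q = K · i = 16.70 × 0.002350 = 0.03925 m/day.
Seepage velocity v = q / n_e = 0.03925 / 0.14 = 0.2804 m/day.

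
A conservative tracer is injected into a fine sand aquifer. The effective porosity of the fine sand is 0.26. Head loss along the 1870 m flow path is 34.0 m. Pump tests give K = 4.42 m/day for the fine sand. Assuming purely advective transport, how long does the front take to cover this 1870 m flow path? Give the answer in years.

16.6

Hydraulic gradient i = Δh / L = 34.0 / 1870 = 0.01818.
Darcy flux q = K · i = 4.420 × 0.01818 = 0.08036 m/day.
Seepage velocity v = q / n_e = 0.08036 / 0.26 = 0.3091 m/day.
Travel time t = L / v = 1870 / 0.3091 = 6050 days = 16.56 years.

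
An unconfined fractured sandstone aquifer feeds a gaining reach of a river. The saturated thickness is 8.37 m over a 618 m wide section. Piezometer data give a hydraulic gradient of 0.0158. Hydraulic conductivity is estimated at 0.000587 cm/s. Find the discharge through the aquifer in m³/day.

41.4

Convert K: 0.000587 cm/s × 864 = 0.5072 m/day.
Cross-sectional area A = 618 × 8.37 = 5173 m².
Hydraulic gradient i = 0.0158.
Darcy's law: Q = K · A · i = 0.5072 × 5173 × 0.01580 = 41.45 m³/day.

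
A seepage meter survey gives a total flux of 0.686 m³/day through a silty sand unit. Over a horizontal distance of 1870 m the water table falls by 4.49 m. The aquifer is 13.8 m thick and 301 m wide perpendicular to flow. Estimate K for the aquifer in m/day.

0.0688

Cross-sectional area A = 301 × 13.8 = 4154 m².
Hydraulic gradient i = Δh / L = 4.49 / 1870 = 0.002401.
From Q = K·A·i, K = Q / (A·i) = 0.686 / (4154 × 0.002401) = 0.06878 m/day.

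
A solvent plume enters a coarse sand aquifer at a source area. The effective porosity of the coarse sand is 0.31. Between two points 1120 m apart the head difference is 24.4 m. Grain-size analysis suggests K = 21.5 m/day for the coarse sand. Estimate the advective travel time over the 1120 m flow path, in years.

2.03

Hydraulic gradient i = Δh / L = 24.4 / 1120 = 0.02179.
Darcy flux q = K · i = 21.50 × 0.02179 = 0.4684 m/day.
Seepage velocity v = q / n_e = 0.4684 / 0.31 = 1.511 m/day.
Travel time t = L / v = 1120 / 1.511 = 741.3 days = 2.029 years.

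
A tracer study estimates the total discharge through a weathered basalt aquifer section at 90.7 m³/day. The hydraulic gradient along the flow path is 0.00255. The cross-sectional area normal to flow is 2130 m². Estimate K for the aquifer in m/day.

16.7

Hydraulic gradient i = 0.00255.
From Q = K·A·i, K = Q / (A·i) = 90.7 / (2130 × 0.002550) = 16.70 m/day.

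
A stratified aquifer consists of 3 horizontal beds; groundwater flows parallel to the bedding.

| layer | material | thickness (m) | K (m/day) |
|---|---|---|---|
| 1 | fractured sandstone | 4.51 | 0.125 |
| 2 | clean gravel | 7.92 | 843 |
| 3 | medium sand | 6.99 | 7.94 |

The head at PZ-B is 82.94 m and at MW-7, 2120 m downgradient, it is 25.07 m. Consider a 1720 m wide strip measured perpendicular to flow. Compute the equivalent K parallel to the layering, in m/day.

347

Flow is parallel to layering, so each bed carries its own Darcy discharge and the transmissivities add.
Σ(K_i·b_i) = 0.125×4.51 + 843×7.92 + 7.94×6.99 = 6733 m²/day.
Total thickness b = 19.42 m, so K_eq = Σ(K_i·b_i)/b = 346.7 m/day.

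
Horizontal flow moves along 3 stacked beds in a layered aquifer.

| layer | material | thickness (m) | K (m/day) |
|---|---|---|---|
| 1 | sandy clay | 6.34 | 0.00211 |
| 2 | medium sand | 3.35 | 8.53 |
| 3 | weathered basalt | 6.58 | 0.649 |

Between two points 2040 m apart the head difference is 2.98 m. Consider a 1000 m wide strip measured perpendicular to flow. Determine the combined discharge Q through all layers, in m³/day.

Flow is parallel to layering, so each bed carries its own Darcy discharge and the transmissivities add.
Σ(K_i·b_i) = 0.00211×6.34 + 8.53×3.35 + 0.649×6.58 = 32.86 m²/day.
Hydraulic gradient i = Δh / L = 2.98 / 2040 = 0.001461.
Q = Σ(K_i·b_i) · W · i = 32.86 × 1000 × 0.001461 = 48.00 m³/day.

48.0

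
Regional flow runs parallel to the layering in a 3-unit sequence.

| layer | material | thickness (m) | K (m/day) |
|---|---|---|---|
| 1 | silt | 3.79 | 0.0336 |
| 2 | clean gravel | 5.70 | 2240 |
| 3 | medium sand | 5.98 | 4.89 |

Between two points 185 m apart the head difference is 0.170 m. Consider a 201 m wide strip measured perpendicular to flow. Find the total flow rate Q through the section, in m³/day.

Flow is parallel to layering, so each bed carries its own Darcy discharge and the transmissivities add.
Σ(K_i·b_i) = 0.0336×3.79 + 2240×5.70 + 4.89×5.98 = 12797 m²/day.
Hydraulic gradient i = Δh / L = 0.170 / 185 = 0.0009189.
Q = Σ(K_i·b_i) · W · i = 12797 × 201 × 0.0009189 = 2364 m³/day.

2360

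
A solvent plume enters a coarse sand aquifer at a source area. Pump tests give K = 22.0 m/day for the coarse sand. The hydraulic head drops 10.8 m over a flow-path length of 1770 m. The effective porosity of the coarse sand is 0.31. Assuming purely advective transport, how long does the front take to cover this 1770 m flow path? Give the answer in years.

11.2

Hydraulic gradient i = Δh / L = 10.8 / 1770 = 0.006102.
Darcy flux q = K · i = 22.00 × 0.006102 = 0.1342 m/day.
Seepage velocity v = q / n_e = 0.1342 / 0.31 = 0.4330 m/day.
Travel time t = L / v = 1770 / 0.4330 = 4088 days = 11.19 years.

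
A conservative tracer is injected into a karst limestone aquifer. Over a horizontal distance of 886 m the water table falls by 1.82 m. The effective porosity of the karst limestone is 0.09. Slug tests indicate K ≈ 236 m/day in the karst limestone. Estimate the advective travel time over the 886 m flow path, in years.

0.450

Hydraulic gradient i = Δh / L = 1.82 / 886 = 0.002054.
Darcy flux q = K · i = 236.0 × 0.002054 = 0.4848 m/day.
Seepage velocity v = q / n_e = 0.4848 / 0.09 = 5.387 m/day.
Travel time t = L / v = 886 / 5.387 = 164.5 days = 0.4503 years.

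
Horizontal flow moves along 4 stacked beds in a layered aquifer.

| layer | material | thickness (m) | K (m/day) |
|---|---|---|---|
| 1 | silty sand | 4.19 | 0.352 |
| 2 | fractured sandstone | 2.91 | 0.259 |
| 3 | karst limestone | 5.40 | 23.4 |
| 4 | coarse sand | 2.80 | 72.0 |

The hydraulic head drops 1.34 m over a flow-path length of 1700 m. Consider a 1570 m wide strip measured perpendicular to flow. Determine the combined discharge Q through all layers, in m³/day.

Flow is parallel to layering, so each bed carries its own Darcy discharge and the transmissivities add.
Σ(K_i·b_i) = 0.352×4.19 + 0.259×2.91 + 23.4×5.40 + 72.0×2.80 = 330.2 m²/day.
Hydraulic gradient i = Δh / L = 1.34 / 1700 = 0.0007882.
Q = Σ(K_i·b_i) · W · i = 330.2 × 1570 × 0.0007882 = 408.6 m³/day.

409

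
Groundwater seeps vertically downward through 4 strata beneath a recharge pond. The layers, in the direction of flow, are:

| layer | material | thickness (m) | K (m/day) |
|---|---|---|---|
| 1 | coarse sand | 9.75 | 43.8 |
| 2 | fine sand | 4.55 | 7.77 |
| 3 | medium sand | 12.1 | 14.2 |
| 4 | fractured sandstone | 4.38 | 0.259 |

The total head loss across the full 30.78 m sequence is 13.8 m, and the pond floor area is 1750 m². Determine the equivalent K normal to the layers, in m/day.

Flow is perpendicular to layering, so the layers act in series and the equivalent K is the thickness-weighted harmonic mean.
Total thickness L = 9.75 + 4.55 + 12.1 + 4.38 = 30.78 m.
Σ(b_i/K_i) = 9.75/43.8 + 4.55/7.77 + 12.1/14.2 + 4.38/0.259 = 18.57 d.
K_eq = L / Σ(b_i/K_i) = 30.78 / 18.57 = 1.657 m/day.

1.66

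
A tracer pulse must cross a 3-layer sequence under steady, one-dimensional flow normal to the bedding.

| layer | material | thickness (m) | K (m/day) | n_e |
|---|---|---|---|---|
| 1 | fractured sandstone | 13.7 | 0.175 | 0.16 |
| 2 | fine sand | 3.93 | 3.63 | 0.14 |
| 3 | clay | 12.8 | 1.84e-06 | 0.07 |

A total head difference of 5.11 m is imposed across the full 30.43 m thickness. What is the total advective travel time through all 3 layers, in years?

13600

With flow normal to the layers, continuity requires the same specific discharge q through every layer.
Σ(b_i/K_i) = 13.7/0.175 + 3.93/3.63 + 12.8/1.84e-06 = 6.957e+06 d.
q = Δh / Σ(b_i/K_i) = 5.11 / 6.957e+06 = 7.346e-07 m/day.
In each layer the seepage velocity is v_i = q/n_i, so the layer transit time is t_i = b_i·n_i / q:
  layer 1 (fractured sandstone): t_1 = 13.7 × 0.16 / 7.346e-07 = 2.984e+06 d
  layer 2 (fine sand): t_2 = 3.93 × 0.14 / 7.346e-07 = 7.490e+05 d
  layer 3 (clay): t_3 = 12.8 × 0.07 / 7.346e-07 = 1.220e+06 d
Total t = Σ t_i = 4.953e+06 days = 13560 years.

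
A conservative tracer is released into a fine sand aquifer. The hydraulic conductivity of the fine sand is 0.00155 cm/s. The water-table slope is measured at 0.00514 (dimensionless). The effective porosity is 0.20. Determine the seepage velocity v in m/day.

0.0344

Convert K: 0.00155 cm/s × 864 = 1.339 m/day.
Hydraulic gradient i = 0.00514.
Darcy flux q = K · i = 1.339 × 0.005140 = 0.006883 m/day.
Seepage velocity v = q / n_e = 0.006883 / 0.20 = 0.03442 m/day.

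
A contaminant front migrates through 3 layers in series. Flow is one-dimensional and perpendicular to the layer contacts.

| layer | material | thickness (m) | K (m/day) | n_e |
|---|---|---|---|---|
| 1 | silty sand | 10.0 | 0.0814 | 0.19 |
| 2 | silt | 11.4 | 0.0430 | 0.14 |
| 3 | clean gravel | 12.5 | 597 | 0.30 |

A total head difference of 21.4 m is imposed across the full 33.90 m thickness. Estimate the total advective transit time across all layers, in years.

0.360

With flow normal to the layers, continuity requires the same specific discharge q through every layer.
Σ(b_i/K_i) = 10.0/0.0814 + 11.4/0.0430 + 12.5/597 = 388.0 d.
q = Δh / Σ(b_i/K_i) = 21.4 / 388.0 = 0.05516 m/day.
In each layer the seepage velocity is v_i = q/n_i, so the layer transit time is t_i = b_i·n_i / q:
  layer 1 (silty sand): t_1 = 10.0 × 0.19 / 0.05516 = 34.45 d
  layer 2 (silt): t_2 = 11.4 × 0.14 / 0.05516 = 28.94 d
  layer 3 (clean gravel): t_3 = 12.5 × 0.30 / 0.05516 = 67.99 d
Total t = Σ t_i = 131.4 days = 0.3597 years.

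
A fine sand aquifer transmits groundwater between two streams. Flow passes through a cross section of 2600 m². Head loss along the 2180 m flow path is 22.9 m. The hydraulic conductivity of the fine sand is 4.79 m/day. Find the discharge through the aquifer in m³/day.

Hydraulic gradient i = Δh / L = 22.9 / 2180 = 0.01050.
Darcy's law: Q = K · A · i = 4.790 × 2600 × 0.01050 = 130.8 m³/day.

131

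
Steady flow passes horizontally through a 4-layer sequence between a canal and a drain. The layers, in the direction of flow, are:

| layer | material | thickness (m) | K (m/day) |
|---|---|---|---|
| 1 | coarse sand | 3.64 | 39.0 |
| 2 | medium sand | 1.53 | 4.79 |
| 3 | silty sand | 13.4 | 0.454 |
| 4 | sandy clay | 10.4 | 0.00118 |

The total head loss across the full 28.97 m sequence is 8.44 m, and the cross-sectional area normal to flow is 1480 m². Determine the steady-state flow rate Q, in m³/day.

1.41

Flow is perpendicular to layering, so the layers act in series and the equivalent K is the thickness-weighted harmonic mean.
Total thickness L = 3.64 + 1.53 + 13.4 + 10.4 = 28.97 m.
Σ(b_i/K_i) = 3.64/39.0 + 1.53/4.79 + 13.4/0.454 + 10.4/0.00118 = 8843 d.
K_eq = L / Σ(b_i/K_i) = 28.97 / 8843 = 0.003276 m/day.
Q = K_eq · A · (Δh/L) = 0.003276 × 1480 × (8.44/28.97) = 1.412 m³/day.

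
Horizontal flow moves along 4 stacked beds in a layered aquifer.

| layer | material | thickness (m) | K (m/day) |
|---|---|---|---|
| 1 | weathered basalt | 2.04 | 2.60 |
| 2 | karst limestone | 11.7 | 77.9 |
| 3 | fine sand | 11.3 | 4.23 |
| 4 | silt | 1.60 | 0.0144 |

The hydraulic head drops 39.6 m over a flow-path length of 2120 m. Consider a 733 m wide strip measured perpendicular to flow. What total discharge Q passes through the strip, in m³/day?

Flow is parallel to layering, so each bed carries its own Darcy discharge and the transmissivities add.
Σ(K_i·b_i) = 2.60×2.04 + 77.9×11.7 + 4.23×11.3 + 0.0144×1.60 = 964.6 m²/day.
Hydraulic gradient i = Δh / L = 39.6 / 2120 = 0.01868.
Q = Σ(K_i·b_i) · W · i = 964.6 × 733 × 0.01868 = 13207 m³/day.

13200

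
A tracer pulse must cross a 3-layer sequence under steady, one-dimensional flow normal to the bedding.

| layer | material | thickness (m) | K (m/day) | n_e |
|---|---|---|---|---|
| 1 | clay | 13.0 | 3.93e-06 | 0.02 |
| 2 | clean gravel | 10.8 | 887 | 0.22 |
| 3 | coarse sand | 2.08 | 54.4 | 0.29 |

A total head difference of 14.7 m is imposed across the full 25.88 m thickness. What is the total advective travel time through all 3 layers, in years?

With flow normal to the layers, continuity requires the same specific discharge q through every layer.
Σ(b_i/K_i) = 13.0/3.93e-06 + 10.8/887 + 2.08/54.4 = 3.308e+06 d.
q = Δh / Σ(b_i/K_i) = 14.7 / 3.308e+06 = 4.444e-06 m/day.
In each layer the seepage velocity is v_i = q/n_i, so the layer transit time is t_i = b_i·n_i / q:
  layer 1 (clay): t_1 = 13.0 × 0.02 / 4.444e-06 = 58507 d
  layer 2 (clean gravel): t_2 = 10.8 × 0.22 / 4.444e-06 = 5.347e+05 d
  layer 3 (coarse sand): t_3 = 2.08 × 0.29 / 4.444e-06 = 1.357e+05 d
Total t = Σ t_i = 7.289e+05 days = 1996 years.

2000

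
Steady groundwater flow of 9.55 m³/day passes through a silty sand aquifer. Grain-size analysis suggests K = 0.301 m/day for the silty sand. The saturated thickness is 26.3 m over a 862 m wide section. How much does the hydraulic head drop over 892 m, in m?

Cross-sectional area A = 862 × 26.3 = 22671 m².
From Q = K·A·i, i = Q / (K·A) = 9.55 / (0.3010 × 22671) = 0.001400.
Head loss Δh = i · L = 0.001400 × 892 = 1.248 m.

1.25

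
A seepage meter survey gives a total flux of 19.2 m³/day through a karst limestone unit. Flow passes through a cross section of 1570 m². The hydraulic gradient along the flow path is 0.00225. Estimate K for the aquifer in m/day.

5.44

Hydraulic gradient i = 0.00225.
From Q = K·A·i, K = Q / (A·i) = 19.2 / (1570 × 0.002250) = 5.435 m/day.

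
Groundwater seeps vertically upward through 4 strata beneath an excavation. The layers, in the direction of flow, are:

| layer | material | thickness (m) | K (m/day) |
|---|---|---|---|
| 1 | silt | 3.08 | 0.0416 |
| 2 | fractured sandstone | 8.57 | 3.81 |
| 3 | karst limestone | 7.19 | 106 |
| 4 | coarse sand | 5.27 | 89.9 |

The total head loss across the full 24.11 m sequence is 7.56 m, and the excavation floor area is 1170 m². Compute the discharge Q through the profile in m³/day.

Flow is perpendicular to layering, so the layers act in series and the equivalent K is the thickness-weighted harmonic mean.
Total thickness L = 3.08 + 8.57 + 7.19 + 5.27 = 24.11 m.
Σ(b_i/K_i) = 3.08/0.0416 + 8.57/3.81 + 7.19/106 + 5.27/89.9 = 76.41 d.
K_eq = L / Σ(b_i/K_i) = 24.11 / 76.41 = 0.3155 m/day.
Q = K_eq · A · (Δh/L) = 0.3155 × 1170 × (7.56/24.11) = 115.8 m³/day.

116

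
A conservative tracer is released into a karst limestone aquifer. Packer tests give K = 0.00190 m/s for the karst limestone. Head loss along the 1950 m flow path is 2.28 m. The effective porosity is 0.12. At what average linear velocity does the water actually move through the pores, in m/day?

1.60

Convert K: 0.00190 m/s × 86400 = 164.2 m/day.
Hydraulic gradient i = Δh / L = 2.28 / 1950 = 0.001169.
Darcy flux q = K · i = 164.2 × 0.001169 = 0.1919 m/day.
Seepage velocity v = q / n_e = 0.1919 / 0.12 = 1.600 m/day.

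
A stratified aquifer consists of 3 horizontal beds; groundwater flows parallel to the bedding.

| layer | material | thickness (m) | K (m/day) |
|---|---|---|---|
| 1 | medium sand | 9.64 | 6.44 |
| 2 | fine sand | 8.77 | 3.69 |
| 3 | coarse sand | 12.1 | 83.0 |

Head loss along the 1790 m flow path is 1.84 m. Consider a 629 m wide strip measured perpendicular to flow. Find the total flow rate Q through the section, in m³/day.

710

Flow is parallel to layering, so each bed carries its own Darcy discharge and the transmissivities add.
Σ(K_i·b_i) = 6.44×9.64 + 3.69×8.77 + 83.0×12.1 = 1099 m²/day.
Hydraulic gradient i = Δh / L = 1.84 / 1790 = 0.001028.
Q = Σ(K_i·b_i) · W · i = 1099 × 629 × 0.001028 = 710.4 m³/day.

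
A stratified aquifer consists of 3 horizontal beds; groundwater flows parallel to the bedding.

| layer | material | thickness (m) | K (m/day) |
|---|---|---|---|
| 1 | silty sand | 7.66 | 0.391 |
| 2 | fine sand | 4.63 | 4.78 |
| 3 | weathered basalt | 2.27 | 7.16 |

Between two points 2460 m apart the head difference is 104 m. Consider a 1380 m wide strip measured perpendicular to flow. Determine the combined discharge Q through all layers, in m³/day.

2410

Flow is parallel to layering, so each bed carries its own Darcy discharge and the transmissivities add.
Σ(K_i·b_i) = 0.391×7.66 + 4.78×4.63 + 7.16×2.27 = 41.38 m²/day.
Hydraulic gradient i = Δh / L = 104 / 2460 = 0.04228.
Q = Σ(K_i·b_i) · W · i = 41.38 × 1380 × 0.04228 = 2414 m³/day.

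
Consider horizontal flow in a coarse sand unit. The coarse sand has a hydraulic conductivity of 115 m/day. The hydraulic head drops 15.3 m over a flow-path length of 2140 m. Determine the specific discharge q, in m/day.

0.822

Hydraulic gradient i = Δh / L = 15.3 / 2140 = 0.007150.
Specific discharge q = K · i = 115.0 × 0.007150 = 0.8222 m/day.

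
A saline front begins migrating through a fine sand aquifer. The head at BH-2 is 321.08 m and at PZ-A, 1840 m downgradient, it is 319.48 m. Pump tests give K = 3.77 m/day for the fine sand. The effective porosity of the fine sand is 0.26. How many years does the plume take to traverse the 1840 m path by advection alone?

400

Hydraulic gradient i = (321.08 − 319.48) / 1840 = 1.6 / 1840 = 0.0008696.
Darcy flux q = K · i = 3.770 × 0.0008696 = 0.003278 m/day.
Seepage velocity v = q / n_e = 0.003278 / 0.26 = 0.01261 m/day.
Travel time t = L / v = 1840 / 0.01261 = 1.459e+05 days = 399.5 years.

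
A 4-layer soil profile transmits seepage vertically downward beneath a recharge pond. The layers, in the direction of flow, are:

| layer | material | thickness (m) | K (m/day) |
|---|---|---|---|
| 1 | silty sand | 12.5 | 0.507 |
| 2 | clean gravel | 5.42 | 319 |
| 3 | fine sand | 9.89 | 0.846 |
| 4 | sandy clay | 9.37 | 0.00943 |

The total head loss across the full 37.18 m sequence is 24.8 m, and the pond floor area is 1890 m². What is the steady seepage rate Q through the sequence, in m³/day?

Flow is perpendicular to layering, so the layers act in series and the equivalent K is the thickness-weighted harmonic mean.
Total thickness L = 12.5 + 5.42 + 9.89 + 9.37 = 37.18 m.
Σ(b_i/K_i) = 12.5/0.507 + 5.42/319 + 9.89/0.846 + 9.37/0.00943 = 1030 d.
K_eq = L / Σ(b_i/K_i) = 37.18 / 1030 = 0.03610 m/day.
Q = K_eq · A · (Δh/L) = 0.03610 × 1890 × (24.8/37.18) = 45.51 m³/day.

45.5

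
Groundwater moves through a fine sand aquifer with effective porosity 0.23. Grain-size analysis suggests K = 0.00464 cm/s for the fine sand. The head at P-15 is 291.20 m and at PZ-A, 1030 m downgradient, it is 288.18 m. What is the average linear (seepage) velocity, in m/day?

0.0511

Convert K: 0.00464 cm/s × 864 = 4.009 m/day.
Hydraulic gradient i = (291.20 − 288.18) / 1030 = 3.02 / 1030 = 0.002932.
Darcy flux q = K · i = 4.009 × 0.002932 = 0.01175 m/day.
Seepage velocity v = q / n_e = 0.01175 / 0.23 = 0.05111 m/day.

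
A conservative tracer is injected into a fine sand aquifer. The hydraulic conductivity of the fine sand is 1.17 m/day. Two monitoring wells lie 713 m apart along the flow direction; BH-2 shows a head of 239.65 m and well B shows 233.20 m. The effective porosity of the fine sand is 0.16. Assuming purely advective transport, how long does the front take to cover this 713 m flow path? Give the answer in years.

29.5

Hydraulic gradient i = (239.65 − 233.20) / 713 = 6.45 / 713 = 0.009046.
Darcy flux q = K · i = 1.170 × 0.009046 = 0.01058 m/day.
Seepage velocity v = q / n_e = 0.01058 / 0.16 = 0.06615 m/day.
Travel time t = L / v = 713 / 0.06615 = 10778 days = 29.51 years.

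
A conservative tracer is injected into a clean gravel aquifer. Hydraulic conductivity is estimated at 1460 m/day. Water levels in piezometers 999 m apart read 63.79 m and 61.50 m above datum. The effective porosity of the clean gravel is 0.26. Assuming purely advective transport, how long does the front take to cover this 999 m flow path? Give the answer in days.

77.6

Hydraulic gradient i = (63.79 − 61.50) / 999 = 2.29 / 999 = 0.002292.
Darcy flux q = K · i = 1460 × 0.002292 = 3.347 m/day.
Seepage velocity v = q / n_e = 3.347 / 0.26 = 12.87 m/day.
Travel time t = L / v = 999 / 12.87 = 77.61 days.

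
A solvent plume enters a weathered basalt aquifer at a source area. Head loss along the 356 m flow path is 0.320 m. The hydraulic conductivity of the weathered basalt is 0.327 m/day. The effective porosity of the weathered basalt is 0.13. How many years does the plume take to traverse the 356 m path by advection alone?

Hydraulic gradient i = Δh / L = 0.320 / 356 = 0.0008989.
Darcy flux q = K · i = 0.3270 × 0.0008989 = 0.0002939 m/day.
Seepage velocity v = q / n_e = 0.0002939 / 0.13 = 0.002261 m/day.
Travel time t = L / v = 356 / 0.002261 = 1.575e+05 days = 431.1 years.

431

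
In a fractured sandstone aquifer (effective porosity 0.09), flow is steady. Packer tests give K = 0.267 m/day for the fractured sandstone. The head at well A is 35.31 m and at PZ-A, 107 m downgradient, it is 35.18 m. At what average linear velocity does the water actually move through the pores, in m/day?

0.00360

Hydraulic gradient i = (35.31 − 35.18) / 107 = 0.13 / 107 = 0.001215.
Darcy flux q = K · i = 0.2670 × 0.001215 = 0.0003244 m/day.
Seepage velocity v = q / n_e = 0.0003244 / 0.09 = 0.003604 m/day.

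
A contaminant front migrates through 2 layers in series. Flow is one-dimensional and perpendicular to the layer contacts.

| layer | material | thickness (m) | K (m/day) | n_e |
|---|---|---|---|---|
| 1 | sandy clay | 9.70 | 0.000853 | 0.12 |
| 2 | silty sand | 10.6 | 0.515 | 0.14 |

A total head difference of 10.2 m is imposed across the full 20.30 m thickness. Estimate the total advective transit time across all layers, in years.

8.10

With flow normal to the layers, continuity requires the same specific discharge q through every layer.
Σ(b_i/K_i) = 9.70/0.000853 + 10.6/0.515 = 11392 d.
q = Δh / Σ(b_i/K_i) = 10.2 / 11392 = 0.0008953 m/day.
In each layer the seepage velocity is v_i = q/n_i, so the layer transit time is t_i = b_i·n_i / q:
  layer 1 (sandy clay): t_1 = 9.70 × 0.12 / 0.0008953 = 1300 d
  layer 2 (silty sand): t_2 = 10.6 × 0.14 / 0.0008953 = 1657 d
Total t = Σ t_i = 2958 days = 8.097 years.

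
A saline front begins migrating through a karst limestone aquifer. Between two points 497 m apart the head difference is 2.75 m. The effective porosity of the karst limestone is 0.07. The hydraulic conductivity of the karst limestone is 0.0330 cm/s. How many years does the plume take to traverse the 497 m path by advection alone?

Convert K: 0.0330 cm/s × 864 = 28.51 m/day.
Hydraulic gradient i = Δh / L = 2.75 / 497 = 0.005533.
Darcy flux q = K · i = 28.51 × 0.005533 = 0.1578 m/day.
Seepage velocity v = q / n_e = 0.1578 / 0.07 = 2.254 m/day.
Travel time t = L / v = 497 / 2.254 = 220.5 days = 0.6038 years.

0.604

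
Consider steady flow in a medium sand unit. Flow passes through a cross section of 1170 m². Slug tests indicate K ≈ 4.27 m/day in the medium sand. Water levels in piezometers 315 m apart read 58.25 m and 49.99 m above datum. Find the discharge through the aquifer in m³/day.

Hydraulic gradient i = (58.25 − 49.99) / 315 = 8.26 / 315 = 0.02622.
Darcy's law: Q = K · A · i = 4.270 × 1170 × 0.02622 = 131.0 m³/day.

131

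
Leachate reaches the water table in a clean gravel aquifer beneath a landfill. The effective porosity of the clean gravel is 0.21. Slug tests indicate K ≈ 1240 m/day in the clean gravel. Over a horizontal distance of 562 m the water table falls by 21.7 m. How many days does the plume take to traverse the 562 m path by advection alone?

2.46

Hydraulic gradient i = Δh / L = 21.7 / 562 = 0.03861.
Darcy flux q = K · i = 1240 × 0.03861 = 47.88 m/day.
Seepage velocity v = q / n_e = 47.88 / 0.21 = 228.0 m/day.
Travel time t = L / v = 562 / 228.0 = 2.465 days.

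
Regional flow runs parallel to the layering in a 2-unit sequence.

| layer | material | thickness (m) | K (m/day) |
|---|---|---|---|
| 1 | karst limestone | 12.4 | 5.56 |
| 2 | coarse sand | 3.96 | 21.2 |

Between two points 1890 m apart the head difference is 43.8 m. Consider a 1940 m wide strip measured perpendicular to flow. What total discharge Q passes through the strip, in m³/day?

Flow is parallel to layering, so each bed carries its own Darcy discharge and the transmissivities add.
Σ(K_i·b_i) = 5.56×12.4 + 21.2×3.96 = 152.9 m²/day.
Hydraulic gradient i = Δh / L = 43.8 / 1890 = 0.02317.
Q = Σ(K_i·b_i) · W · i = 152.9 × 1940 × 0.02317 = 6874 m³/day.

6870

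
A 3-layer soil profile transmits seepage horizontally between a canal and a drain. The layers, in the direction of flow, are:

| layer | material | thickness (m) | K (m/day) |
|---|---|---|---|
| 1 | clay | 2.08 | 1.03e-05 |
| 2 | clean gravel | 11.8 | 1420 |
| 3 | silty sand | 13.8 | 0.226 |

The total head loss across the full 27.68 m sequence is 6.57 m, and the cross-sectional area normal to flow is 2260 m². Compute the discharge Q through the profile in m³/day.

0.0735

Flow is perpendicular to layering, so the layers act in series and the equivalent K is the thickness-weighted harmonic mean.
Total thickness L = 2.08 + 11.8 + 13.8 = 27.68 m.
Σ(b_i/K_i) = 2.08/1.03e-05 + 11.8/1420 + 13.8/0.226 = 2.020e+05 d.
K_eq = L / Σ(b_i/K_i) = 27.68 / 2.020e+05 = 0.0001370 m/day.
Q = K_eq · A · (Δh/L) = 0.0001370 × 2260 × (6.57/27.68) = 0.07350 m³/day.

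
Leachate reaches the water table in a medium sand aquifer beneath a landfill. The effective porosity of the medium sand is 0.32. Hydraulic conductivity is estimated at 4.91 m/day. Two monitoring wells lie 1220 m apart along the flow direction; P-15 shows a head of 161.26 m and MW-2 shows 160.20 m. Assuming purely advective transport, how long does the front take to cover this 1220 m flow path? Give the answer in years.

251

Hydraulic gradient i = (161.26 − 160.20) / 1220 = 1.06 / 1220 = 0.0008689.
Darcy flux q = K · i = 4.910 × 0.0008689 = 0.004266 m/day.
Seepage velocity v = q / n_e = 0.004266 / 0.32 = 0.01333 m/day.
Travel time t = L / v = 1220 / 0.01333 = 91513 days = 250.5 years.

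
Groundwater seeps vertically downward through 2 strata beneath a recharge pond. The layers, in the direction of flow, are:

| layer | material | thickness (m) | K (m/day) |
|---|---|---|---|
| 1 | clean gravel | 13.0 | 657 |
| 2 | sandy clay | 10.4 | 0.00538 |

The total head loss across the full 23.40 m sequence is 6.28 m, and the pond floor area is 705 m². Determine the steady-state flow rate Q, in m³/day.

2.29

Flow is perpendicular to layering, so the layers act in series and the equivalent K is the thickness-weighted harmonic mean.
Total thickness L = 13.0 + 10.4 = 23.40 m.
Σ(b_i/K_i) = 13.0/657 + 10.4/0.00538 = 1933 d.
K_eq = L / Σ(b_i/K_i) = 23.40 / 1933 = 0.01210 m/day.
Q = K_eq · A · (Δh/L) = 0.01210 × 705 × (6.28/23.40) = 2.290 m³/day.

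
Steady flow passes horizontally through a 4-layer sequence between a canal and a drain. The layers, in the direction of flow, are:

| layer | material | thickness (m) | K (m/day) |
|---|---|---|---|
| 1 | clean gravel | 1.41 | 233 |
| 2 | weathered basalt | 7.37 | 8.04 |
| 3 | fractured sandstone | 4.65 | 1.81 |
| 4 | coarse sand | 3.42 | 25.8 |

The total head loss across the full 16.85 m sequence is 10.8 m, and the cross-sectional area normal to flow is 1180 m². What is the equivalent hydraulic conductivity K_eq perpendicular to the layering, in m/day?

4.65

Flow is perpendicular to layering, so the layers act in series and the equivalent K is the thickness-weighted harmonic mean.
Total thickness L = 1.41 + 7.37 + 4.65 + 3.42 = 16.85 m.
Σ(b_i/K_i) = 1.41/233 + 7.37/8.04 + 4.65/1.81 + 3.42/25.8 = 3.624 d.
K_eq = L / Σ(b_i/K_i) = 16.85 / 3.624 = 4.649 m/day.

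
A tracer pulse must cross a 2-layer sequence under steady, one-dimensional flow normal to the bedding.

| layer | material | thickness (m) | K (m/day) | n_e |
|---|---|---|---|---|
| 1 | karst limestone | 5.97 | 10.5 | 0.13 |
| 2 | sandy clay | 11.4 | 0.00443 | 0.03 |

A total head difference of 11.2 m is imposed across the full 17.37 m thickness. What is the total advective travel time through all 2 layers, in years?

0.704

With flow normal to the layers, continuity requires the same specific discharge q through every layer.
Σ(b_i/K_i) = 5.97/10.5 + 11.4/0.00443 = 2574 d.
q = Δh / Σ(b_i/K_i) = 11.2 / 2574 = 0.004351 m/day.
In each layer the seepage velocity is v_i = q/n_i, so the layer transit time is t_i = b_i·n_i / q:
  layer 1 (karst limestone): t_1 = 5.97 × 0.13 / 0.004351 = 178.4 d
  layer 2 (sandy clay): t_2 = 11.4 × 0.03 / 0.004351 = 78.60 d
Total t = Σ t_i = 257.0 days = 0.7035 years.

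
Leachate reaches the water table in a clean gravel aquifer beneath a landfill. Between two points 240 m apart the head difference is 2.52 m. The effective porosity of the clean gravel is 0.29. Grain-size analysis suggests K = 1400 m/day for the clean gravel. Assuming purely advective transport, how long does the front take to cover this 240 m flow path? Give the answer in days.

4.73

Hydraulic gradient i = Δh / L = 2.52 / 240 = 0.01050.
Darcy flux q = K · i = 1400 × 0.01050 = 14.70 m/day.
Seepage velocity v = q / n_e = 14.70 / 0.29 = 50.69 m/day.
Travel time t = L / v = 240 / 50.69 = 4.735 days.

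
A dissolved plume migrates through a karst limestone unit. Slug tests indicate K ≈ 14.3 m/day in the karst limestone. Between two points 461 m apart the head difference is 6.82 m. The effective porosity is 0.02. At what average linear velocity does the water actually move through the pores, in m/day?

Hydraulic gradient i = Δh / L = 6.82 / 461 = 0.01479.
Darcy flux q = K · i = 14.30 × 0.01479 = 0.2116 m/day.
Seepage velocity v = q / n_e = 0.2116 / 0.02 = 10.58 m/day.

10.6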